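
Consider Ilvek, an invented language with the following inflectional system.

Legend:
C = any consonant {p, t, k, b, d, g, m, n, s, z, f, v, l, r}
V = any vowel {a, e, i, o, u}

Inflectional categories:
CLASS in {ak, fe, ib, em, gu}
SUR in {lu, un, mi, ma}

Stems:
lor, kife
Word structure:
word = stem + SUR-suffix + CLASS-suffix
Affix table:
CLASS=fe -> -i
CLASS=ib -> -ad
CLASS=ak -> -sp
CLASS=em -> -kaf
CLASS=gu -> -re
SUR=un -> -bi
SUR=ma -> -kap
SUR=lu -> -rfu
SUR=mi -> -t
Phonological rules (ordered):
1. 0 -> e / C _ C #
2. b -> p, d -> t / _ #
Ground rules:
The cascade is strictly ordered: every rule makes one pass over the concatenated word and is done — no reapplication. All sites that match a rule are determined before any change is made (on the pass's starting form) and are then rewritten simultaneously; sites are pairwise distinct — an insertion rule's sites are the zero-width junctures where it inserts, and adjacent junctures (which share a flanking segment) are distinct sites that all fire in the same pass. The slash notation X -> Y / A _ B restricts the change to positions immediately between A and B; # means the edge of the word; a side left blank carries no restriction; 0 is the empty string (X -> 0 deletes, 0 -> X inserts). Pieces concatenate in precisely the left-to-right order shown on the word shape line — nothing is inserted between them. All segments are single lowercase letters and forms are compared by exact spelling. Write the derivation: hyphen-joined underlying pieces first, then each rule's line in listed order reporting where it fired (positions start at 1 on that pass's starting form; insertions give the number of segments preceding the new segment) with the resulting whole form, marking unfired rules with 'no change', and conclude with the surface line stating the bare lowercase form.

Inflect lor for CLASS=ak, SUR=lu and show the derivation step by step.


underlying: lor-rfu-sp
1. 0 -> e / C _ C #: inserts after position(s) 7: lorrfusep
2. b -> p, d -> t / _ #: no change
surface: lorrfusep


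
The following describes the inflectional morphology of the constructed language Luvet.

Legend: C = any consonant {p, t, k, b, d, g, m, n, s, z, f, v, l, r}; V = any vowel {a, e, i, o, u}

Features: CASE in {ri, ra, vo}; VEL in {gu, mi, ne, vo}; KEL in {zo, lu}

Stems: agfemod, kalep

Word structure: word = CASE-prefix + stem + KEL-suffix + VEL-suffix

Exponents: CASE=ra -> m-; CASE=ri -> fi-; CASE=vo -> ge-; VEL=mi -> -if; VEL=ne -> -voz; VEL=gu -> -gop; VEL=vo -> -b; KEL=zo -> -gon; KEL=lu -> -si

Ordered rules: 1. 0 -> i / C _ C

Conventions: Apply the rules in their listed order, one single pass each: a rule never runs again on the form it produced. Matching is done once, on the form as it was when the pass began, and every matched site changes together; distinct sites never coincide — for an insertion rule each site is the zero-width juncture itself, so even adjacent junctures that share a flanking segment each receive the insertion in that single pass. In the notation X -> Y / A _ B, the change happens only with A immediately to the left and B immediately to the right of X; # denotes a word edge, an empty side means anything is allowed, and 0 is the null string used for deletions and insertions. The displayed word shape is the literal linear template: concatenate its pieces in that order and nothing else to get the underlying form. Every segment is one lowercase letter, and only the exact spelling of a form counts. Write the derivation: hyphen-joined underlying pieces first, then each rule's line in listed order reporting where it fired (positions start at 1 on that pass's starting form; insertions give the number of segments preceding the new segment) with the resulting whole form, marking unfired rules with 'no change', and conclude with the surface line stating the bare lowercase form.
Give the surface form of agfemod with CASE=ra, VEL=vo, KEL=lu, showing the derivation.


underlying: m-agfemod-si-b
1. 0 -> i / C _ C: inserts after position(s) 3, 8: magifemodisib
surface: magifemodisib


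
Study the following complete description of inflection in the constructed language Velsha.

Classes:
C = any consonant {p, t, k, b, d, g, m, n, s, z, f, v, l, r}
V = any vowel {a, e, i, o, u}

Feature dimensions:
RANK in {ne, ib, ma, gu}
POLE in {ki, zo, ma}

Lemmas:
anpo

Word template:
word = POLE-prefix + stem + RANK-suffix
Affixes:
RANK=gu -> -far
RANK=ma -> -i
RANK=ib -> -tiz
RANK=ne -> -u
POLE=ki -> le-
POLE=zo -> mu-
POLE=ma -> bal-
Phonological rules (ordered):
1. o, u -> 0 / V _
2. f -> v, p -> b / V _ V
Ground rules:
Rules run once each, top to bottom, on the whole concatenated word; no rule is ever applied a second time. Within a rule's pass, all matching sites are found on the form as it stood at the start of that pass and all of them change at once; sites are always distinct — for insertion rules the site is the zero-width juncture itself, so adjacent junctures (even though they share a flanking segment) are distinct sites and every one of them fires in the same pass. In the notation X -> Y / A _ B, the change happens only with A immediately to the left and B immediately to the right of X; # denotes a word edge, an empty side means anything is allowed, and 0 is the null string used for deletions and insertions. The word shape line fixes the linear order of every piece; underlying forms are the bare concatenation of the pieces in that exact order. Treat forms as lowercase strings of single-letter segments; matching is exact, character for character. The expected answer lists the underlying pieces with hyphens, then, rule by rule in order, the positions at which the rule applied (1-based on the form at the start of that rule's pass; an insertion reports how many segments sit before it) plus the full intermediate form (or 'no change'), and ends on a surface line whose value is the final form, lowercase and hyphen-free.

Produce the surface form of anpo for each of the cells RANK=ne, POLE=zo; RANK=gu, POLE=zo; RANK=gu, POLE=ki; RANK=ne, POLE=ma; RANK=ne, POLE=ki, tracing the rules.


cell RANK=ne, POLE=zo:
underlying: mu-anpo-u
1. o, u -> 0 / V _: fires at position(s) 7: muanpo
2. f -> v, p -> b / V _ V: no change
surface: muanpo

cell RANK=gu, POLE=zo:
underlying: mu-anpo-far
1. o, u -> 0 / V _: no change
2. f -> v, p -> b / V _ V: fires at position(s) 7: muanpovar
surface: muanpovar

cell RANK=gu, POLE=ki:
underlying: le-anpo-far
1. o, u -> 0 / V _: no change
2. f -> v, p -> b / V _ V: fires at position(s) 7: leanpovar
surface: leanpovar

cell RANK=ne, POLE=ma:
underlying: bal-anpo-u
1. o, u -> 0 / V _: fires at position(s) 8: balanpo
2. f -> v, p -> b / V _ V: no change
surface: balanpo

cell RANK=ne, POLE=ki:
underlying: le-anpo-u
1. o, u -> 0 / V _: fires at position(s) 7: leanpo
2. f -> v, p -> b / V _ V: no change
surface: leanpo


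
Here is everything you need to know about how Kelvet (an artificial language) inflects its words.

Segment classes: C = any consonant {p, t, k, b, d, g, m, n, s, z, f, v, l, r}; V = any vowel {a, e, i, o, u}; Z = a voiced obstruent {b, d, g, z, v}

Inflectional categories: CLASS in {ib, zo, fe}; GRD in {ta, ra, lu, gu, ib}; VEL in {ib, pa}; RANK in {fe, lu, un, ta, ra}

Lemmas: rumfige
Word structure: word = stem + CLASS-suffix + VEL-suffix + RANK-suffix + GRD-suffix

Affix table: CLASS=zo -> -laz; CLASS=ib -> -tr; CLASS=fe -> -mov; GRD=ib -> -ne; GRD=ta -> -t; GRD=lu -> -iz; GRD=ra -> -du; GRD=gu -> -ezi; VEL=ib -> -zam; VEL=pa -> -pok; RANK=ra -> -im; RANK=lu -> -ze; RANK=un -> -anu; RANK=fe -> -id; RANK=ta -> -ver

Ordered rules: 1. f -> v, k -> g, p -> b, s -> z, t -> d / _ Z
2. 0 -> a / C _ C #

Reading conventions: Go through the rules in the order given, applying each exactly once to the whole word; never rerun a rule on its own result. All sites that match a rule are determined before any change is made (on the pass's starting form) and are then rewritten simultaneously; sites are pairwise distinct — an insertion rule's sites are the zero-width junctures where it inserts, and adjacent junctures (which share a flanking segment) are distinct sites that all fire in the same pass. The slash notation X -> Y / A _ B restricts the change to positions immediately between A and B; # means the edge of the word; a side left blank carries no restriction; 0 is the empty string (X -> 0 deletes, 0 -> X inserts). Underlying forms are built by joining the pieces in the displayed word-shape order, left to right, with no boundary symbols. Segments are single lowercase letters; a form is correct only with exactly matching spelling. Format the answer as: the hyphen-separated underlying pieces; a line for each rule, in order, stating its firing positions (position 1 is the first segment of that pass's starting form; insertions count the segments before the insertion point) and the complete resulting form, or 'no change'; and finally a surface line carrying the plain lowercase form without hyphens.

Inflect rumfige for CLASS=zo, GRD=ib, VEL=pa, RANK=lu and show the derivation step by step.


underlying: rumfige-laz-pok-ze-ne
1. f -> v, k -> g, p -> b, s -> z, t -> d / _ Z: fires at position(s) 13: rumfigelazpogzene
2. 0 -> a / C _ C #: no change
surface: rumfigelazpogzene


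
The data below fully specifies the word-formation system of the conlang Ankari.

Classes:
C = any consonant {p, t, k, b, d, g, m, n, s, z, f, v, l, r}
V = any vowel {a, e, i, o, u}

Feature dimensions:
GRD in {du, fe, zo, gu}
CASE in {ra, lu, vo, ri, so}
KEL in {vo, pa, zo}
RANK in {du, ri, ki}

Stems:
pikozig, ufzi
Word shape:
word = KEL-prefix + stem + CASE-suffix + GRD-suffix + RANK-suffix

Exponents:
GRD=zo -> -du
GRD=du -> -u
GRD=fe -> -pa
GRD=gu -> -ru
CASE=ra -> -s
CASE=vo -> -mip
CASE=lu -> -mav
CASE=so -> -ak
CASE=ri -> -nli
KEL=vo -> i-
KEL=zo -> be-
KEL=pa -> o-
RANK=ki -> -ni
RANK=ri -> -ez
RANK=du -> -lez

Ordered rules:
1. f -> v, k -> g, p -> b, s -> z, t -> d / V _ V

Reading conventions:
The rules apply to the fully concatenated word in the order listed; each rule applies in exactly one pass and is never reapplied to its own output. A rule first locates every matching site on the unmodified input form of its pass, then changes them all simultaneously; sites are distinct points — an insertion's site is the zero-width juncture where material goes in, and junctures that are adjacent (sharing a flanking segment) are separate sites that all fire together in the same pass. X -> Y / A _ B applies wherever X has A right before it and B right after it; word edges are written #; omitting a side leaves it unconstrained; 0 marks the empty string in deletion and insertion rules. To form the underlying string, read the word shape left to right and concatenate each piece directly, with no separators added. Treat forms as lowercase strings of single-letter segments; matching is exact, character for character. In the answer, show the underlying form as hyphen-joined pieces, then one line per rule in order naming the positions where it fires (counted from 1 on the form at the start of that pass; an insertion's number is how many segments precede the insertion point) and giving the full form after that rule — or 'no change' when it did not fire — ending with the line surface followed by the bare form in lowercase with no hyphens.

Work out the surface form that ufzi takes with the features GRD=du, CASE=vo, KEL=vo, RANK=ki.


underlying: i-ufzi-mip-u-ni
1. f -> v, k -> g, p -> b, s -> z, t -> d / V _ V: fires at position(s) 8: iufzimibuni
surface: iufzimibuni


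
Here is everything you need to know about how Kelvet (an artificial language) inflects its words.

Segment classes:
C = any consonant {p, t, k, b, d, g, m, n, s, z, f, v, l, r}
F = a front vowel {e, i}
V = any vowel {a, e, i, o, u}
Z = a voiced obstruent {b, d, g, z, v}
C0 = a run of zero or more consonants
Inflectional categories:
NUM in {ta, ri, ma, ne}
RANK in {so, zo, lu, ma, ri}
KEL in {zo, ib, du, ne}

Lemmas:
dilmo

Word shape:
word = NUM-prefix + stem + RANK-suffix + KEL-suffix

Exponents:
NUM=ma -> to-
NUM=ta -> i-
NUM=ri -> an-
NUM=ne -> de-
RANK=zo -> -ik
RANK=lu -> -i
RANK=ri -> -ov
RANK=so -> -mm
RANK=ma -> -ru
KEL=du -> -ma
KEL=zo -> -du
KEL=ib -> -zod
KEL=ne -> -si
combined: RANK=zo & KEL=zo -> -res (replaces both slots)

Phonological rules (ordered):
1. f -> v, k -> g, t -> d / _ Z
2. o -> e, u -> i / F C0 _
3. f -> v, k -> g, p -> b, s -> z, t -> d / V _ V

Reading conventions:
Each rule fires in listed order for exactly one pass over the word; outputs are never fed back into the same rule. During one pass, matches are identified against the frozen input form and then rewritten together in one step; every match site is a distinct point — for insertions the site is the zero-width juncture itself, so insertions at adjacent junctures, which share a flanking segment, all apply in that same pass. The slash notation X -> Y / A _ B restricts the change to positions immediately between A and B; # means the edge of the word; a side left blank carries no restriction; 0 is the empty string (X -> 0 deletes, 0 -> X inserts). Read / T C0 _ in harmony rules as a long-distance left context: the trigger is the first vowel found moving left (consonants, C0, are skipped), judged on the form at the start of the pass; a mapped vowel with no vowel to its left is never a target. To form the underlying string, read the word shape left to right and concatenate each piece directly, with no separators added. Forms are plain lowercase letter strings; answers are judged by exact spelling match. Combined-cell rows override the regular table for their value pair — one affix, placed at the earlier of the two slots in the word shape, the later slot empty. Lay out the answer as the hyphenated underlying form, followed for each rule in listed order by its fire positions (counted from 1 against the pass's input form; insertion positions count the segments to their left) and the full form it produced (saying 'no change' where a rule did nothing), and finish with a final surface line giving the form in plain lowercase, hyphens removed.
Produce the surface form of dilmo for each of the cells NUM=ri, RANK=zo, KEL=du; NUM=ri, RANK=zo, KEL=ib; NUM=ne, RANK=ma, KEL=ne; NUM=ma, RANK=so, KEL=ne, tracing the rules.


cell NUM=ri, RANK=zo, KEL=du:
underlying: an-dilmo-ik-ma
1. f -> v, k -> g, t -> d / _ Z: no change
2. o -> e, u -> i / F C0 _: fires at position(s) 7: andilmeikma
3. f -> v, k -> g, p -> b, s -> z, t -> d / V _ V: no change
surface: andilmeikma

cell NUM=ri, RANK=zo, KEL=ib:
underlying: an-dilmo-ik-zod
1. f -> v, k -> g, t -> d / _ Z: fires at position(s) 9: andilmoigzod
2. o -> e, u -> i / F C0 _: fires at position(s) 7, 11: andilmeigzed
3. f -> v, k -> g, p -> b, s -> z, t -> d / V _ V: no change
surface: andilmeigzed

cell NUM=ne, RANK=ma, KEL=ne:
underlying: de-dilmo-ru-si
1. f -> v, k -> g, t -> d / _ Z: no change
2. o -> e, u -> i / F C0 _: fires at position(s) 7: dedilmerusi
3. f -> v, k -> g, p -> b, s -> z, t -> d / V _ V: fires at position(s) 10: dedilmeruzi
surface: dedilmeruzi

cell NUM=ma, RANK=so, KEL=ne:
underlying: to-dilmo-mm-si
1. f -> v, k -> g, t -> d / _ Z: no change
2. o -> e, u -> i / F C0 _: fires at position(s) 7: todilmemmsi
3. f -> v, k -> g, p -> b, s -> z, t -> d / V _ V: no change
surface: todilmemmsi


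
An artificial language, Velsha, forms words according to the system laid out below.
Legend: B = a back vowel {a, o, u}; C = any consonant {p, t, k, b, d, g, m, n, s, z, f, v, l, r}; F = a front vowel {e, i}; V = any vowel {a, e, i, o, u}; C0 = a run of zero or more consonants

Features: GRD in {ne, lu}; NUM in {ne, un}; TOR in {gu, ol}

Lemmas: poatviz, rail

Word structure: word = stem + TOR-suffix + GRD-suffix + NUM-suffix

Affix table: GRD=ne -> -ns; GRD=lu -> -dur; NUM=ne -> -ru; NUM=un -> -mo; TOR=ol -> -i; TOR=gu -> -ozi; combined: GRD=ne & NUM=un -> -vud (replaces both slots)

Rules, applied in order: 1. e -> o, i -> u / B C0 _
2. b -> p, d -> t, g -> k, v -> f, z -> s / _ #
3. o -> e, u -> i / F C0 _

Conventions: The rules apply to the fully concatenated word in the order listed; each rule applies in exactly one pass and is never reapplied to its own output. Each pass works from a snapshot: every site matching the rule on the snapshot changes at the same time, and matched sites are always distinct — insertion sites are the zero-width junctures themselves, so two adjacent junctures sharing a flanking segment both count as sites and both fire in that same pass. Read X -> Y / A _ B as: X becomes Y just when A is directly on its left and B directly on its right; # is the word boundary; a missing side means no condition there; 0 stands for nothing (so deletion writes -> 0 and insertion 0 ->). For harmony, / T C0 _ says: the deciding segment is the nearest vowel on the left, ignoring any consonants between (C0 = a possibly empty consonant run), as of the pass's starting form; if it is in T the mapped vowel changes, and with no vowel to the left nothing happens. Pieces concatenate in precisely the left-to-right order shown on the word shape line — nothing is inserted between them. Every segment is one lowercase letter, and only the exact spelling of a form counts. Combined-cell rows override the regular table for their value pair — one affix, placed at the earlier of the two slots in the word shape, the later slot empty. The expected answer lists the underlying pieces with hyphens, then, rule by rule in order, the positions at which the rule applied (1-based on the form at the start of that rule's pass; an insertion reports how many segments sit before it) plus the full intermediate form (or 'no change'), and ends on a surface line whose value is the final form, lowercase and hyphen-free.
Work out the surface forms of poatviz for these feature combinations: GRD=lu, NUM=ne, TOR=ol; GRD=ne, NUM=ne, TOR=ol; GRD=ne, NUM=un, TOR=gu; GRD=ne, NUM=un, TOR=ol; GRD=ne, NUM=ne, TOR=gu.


cell GRD=lu, NUM=ne, TOR=ol:
underlying: poatviz-i-dur-ru
1. e -> o, i -> u / B C0 _: fires at position(s) 6: poatvuzidurru
2. b -> p, d -> t, g -> k, v -> f, z -> s / _ #: no change
3. o -> e, u -> i / F C0 _: fires at position(s) 10: poatvuzidirru
surface: poatvuzidirru

cell GRD=ne, NUM=ne, TOR=ol:
underlying: poatviz-i-ns-ru
1. e -> o, i -> u / B C0 _: fires at position(s) 6: poatvuzinsru
2. b -> p, d -> t, g -> k, v -> f, z -> s / _ #: no change
3. o -> e, u -> i / F C0 _: fires at position(s) 12: poatvuzinsri
surface: poatvuzinsri

cell GRD=ne, NUM=un, TOR=gu:
underlying: poatviz-ozi-vud
1. e -> o, i -> u / B C0 _: fires at position(s) 6, 10: poatvuzozuvud
2. b -> p, d -> t, g -> k, v -> f, z -> s / _ #: fires at position(s) 13: poatvuzozuvut
3. o -> e, u -> i / F C0 _: no change
surface: poatvuzozuvut

cell GRD=ne, NUM=un, TOR=ol:
underlying: poatviz-i-vud
1. e -> o, i -> u / B C0 _: fires at position(s) 6: poatvuzivud
2. b -> p, d -> t, g -> k, v -> f, z -> s / _ #: fires at position(s) 11: poatvuzivut
3. o -> e, u -> i / F C0 _: fires at position(s) 10: poatvuzivit
surface: poatvuzivit

cell GRD=ne, NUM=ne, TOR=gu:
underlying: poatviz-ozi-ns-ru
1. e -> o, i -> u / B C0 _: fires at position(s) 6, 10: poatvuzozunsru
2. b -> p, d -> t, g -> k, v -> f, z -> s / _ #: no change
3. o -> e, u -> i / F C0 _: no change
surface: poatvuzozunsru


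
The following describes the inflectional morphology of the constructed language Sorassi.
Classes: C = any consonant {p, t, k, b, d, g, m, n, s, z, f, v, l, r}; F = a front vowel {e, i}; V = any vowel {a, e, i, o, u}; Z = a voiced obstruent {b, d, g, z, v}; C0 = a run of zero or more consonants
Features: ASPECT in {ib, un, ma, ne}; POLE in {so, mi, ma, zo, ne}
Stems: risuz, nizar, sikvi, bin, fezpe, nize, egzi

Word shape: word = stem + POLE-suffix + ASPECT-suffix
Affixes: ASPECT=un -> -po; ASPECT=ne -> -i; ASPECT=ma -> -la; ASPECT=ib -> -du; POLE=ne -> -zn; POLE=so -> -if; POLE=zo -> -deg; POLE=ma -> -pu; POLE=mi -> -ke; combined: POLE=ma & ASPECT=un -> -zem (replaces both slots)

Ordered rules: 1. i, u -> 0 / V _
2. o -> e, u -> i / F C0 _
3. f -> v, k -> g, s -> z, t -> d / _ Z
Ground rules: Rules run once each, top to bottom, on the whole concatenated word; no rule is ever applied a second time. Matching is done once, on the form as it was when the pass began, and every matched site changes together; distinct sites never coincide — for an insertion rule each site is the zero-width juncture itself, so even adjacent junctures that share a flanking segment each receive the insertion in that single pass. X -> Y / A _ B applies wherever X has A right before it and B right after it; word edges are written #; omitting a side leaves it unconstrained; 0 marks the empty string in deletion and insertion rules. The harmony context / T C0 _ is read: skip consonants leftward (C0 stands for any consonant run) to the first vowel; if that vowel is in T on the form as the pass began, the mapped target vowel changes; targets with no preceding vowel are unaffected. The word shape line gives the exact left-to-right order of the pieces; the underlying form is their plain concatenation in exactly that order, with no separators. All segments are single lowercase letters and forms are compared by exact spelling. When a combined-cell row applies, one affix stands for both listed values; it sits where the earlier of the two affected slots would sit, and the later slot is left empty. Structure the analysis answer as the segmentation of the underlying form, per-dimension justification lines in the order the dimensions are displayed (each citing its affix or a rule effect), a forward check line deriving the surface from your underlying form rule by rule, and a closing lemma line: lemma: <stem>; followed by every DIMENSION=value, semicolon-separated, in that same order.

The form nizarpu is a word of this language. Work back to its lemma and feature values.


underlying: nizar-pu-i
ASPECT=ne - signalled by the affix -i
POLE=ma - signalled by the affix -pu
check: nizarpui -> nizarpu -> nizarpu -> nizarpu
lemma: nizar; ASPECT=ne; POLE=ma


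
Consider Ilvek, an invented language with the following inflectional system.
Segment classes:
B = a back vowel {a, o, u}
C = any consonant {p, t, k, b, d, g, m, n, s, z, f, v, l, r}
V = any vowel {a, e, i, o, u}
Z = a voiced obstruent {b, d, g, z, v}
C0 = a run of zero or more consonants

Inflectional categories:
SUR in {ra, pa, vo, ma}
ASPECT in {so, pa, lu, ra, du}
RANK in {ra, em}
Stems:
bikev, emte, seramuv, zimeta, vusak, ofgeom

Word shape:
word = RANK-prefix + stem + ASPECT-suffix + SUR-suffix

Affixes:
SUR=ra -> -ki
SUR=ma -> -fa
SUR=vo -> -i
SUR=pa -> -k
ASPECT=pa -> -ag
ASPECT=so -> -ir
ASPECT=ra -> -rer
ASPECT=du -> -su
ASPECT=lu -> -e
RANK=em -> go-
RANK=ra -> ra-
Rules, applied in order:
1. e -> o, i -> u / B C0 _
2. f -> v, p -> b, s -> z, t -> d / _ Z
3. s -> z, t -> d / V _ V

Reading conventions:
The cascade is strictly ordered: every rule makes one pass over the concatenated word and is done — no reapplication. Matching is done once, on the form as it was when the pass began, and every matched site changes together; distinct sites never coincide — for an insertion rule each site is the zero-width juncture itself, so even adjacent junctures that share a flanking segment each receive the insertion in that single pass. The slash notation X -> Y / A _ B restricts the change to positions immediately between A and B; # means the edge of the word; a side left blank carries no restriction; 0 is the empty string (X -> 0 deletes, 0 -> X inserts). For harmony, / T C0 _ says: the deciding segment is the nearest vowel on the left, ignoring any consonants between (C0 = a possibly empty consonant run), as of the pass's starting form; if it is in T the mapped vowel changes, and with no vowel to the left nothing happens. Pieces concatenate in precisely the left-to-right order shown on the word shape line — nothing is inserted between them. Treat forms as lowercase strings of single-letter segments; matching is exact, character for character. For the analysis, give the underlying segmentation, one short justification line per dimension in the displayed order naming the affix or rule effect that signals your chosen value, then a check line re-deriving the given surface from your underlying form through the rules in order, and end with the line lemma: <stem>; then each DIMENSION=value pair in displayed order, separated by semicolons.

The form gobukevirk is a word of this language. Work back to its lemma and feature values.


underlying: go-bikev-ir-k
SUR=pa - signalled by the affix -k
ASPECT=so - signalled by the affix -ir
RANK=em - signalled by the affix go-
check: gobikevirk -> gobukevirk -> gobukevirk -> gobukevirk
lemma: bikev; SUR=pa; ASPECT=so; RANK=em


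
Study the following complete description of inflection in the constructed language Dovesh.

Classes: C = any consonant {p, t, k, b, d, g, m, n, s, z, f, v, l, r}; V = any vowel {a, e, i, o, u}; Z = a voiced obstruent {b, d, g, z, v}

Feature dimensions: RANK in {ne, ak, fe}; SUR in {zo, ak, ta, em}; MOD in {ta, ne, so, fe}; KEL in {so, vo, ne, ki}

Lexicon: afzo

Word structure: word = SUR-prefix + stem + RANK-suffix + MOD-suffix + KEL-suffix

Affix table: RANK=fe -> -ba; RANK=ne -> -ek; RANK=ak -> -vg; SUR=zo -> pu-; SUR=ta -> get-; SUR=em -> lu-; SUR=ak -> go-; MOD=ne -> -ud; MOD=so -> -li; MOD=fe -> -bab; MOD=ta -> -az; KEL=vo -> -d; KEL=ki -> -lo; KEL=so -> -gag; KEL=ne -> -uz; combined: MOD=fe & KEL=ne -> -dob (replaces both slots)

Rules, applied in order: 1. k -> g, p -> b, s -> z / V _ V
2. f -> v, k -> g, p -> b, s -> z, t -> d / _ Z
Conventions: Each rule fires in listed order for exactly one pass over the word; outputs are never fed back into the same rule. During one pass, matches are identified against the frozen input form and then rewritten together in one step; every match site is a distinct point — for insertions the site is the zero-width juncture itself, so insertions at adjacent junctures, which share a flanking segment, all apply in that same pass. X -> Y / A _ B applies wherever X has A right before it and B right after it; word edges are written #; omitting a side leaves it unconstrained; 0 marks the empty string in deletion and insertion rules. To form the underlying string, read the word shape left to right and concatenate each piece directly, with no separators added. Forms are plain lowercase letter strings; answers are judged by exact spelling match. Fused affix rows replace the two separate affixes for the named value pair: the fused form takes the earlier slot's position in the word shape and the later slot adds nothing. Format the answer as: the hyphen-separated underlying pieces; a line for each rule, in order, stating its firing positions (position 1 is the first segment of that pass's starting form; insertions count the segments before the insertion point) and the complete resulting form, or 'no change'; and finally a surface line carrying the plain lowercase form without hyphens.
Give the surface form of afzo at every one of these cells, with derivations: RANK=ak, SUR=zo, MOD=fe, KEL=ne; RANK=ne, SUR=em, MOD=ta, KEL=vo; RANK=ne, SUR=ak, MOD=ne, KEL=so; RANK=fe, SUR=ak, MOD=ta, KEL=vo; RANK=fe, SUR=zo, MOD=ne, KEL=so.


cell RANK=ak, SUR=zo, MOD=fe, KEL=ne:
underlying: pu-afzo-vg-dob
1. k -> g, p -> b, s -> z / V _ V: no change
2. f -> v, k -> g, p -> b, s -> z, t -> d / _ Z: fires at position(s) 4: puavzovgdob
surface: puavzovgdob

cell RANK=ne, SUR=em, MOD=ta, KEL=vo:
underlying: lu-afzo-ek-az-d
1. k -> g, p -> b, s -> z / V _ V: fires at position(s) 8: luafzoegazd
2. f -> v, k -> g, p -> b, s -> z, t -> d / _ Z: fires at position(s) 4: luavzoegazd
surface: luavzoegazd

cell RANK=ne, SUR=ak, MOD=ne, KEL=so:
underlying: go-afzo-ek-ud-gag
1. k -> g, p -> b, s -> z / V _ V: fires at position(s) 8: goafzoegudgag
2. f -> v, k -> g, p -> b, s -> z, t -> d / _ Z: fires at position(s) 4: goavzoegudgag
surface: goavzoegudgag

cell RANK=fe, SUR=ak, MOD=ta, KEL=vo:
underlying: go-afzo-ba-az-d
1. k -> g, p -> b, s -> z / V _ V: no change
2. f -> v, k -> g, p -> b, s -> z, t -> d / _ Z: fires at position(s) 4: goavzobaazd
surface: goavzobaazd

cell RANK=fe, SUR=zo, MOD=ne, KEL=so:
underlying: pu-afzo-ba-ud-gag
1. k -> g, p -> b, s -> z / V _ V: no change
2. f -> v, k -> g, p -> b, s -> z, t -> d / _ Z: fires at position(s) 4: puavzobaudgag
surface: puavzobaudgag


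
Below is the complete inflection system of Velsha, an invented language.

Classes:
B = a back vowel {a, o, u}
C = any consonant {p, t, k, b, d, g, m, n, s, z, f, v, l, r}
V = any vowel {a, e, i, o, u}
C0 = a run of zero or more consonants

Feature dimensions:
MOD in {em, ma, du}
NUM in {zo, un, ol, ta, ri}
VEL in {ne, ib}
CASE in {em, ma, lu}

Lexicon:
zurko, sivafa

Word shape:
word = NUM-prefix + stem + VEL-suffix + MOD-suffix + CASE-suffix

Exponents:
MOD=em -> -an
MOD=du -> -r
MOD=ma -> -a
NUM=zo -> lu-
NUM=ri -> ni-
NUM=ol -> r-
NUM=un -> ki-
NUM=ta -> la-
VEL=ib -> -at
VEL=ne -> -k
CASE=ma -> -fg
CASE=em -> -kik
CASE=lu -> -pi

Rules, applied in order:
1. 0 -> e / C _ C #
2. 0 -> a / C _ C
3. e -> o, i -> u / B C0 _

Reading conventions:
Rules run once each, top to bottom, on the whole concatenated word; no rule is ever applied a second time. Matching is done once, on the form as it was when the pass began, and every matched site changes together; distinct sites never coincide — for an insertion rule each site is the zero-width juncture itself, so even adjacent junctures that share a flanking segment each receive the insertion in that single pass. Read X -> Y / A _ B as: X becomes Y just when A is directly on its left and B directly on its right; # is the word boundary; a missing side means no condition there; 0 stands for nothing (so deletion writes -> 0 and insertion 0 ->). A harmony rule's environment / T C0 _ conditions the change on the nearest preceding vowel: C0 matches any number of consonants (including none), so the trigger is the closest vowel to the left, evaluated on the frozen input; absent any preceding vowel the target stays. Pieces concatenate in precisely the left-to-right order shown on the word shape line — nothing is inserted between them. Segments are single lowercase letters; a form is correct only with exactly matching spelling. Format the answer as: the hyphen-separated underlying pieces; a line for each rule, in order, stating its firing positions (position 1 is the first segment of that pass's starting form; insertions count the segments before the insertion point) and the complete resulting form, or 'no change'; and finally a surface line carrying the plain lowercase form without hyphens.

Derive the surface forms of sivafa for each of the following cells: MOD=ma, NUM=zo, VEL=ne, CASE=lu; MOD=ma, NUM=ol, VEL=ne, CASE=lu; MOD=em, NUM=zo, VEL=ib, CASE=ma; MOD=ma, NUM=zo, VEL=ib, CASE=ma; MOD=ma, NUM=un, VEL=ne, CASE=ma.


cell MOD=ma, NUM=zo, VEL=ne, CASE=lu:
underlying: lu-sivafa-k-a-pi
1. 0 -> e / C _ C #: no change
2. 0 -> a / C _ C: no change
3. e -> o, i -> u / B C0 _: fires at position(s) 4, 12: lusuvafakapu
surface: lusuvafakapu

cell MOD=ma, NUM=ol, VEL=ne, CASE=lu:
underlying: r-sivafa-k-a-pi
1. 0 -> e / C _ C #: no change
2. 0 -> a / C _ C: inserts after position(s) 1: rasivafakapi
3. e -> o, i -> u / B C0 _: fires at position(s) 4, 12: rasuvafakapu
surface: rasuvafakapu

cell MOD=em, NUM=zo, VEL=ib, CASE=ma:
underlying: lu-sivafa-at-an-fg
1. 0 -> e / C _ C #: inserts after position(s) 13: lusivafaatanfeg
2. 0 -> a / C _ C: inserts after position(s) 12: lusivafaatanafeg
3. e -> o, i -> u / B C0 _: fires at position(s) 4, 15: lusuvafaatanafog
surface: lusuvafaatanafog

cell MOD=ma, NUM=zo, VEL=ib, CASE=ma:
underlying: lu-sivafa-at-a-fg
1. 0 -> e / C _ C #: inserts after position(s) 12: lusivafaatafeg
2. 0 -> a / C _ C: no change
3. e -> o, i -> u / B C0 _: fires at position(s) 4, 13: lusuvafaatafog
surface: lusuvafaatafog

cell MOD=ma, NUM=un, VEL=ne, CASE=ma:
underlying: ki-sivafa-k-a-fg
1. 0 -> e / C _ C #: inserts after position(s) 11: kisivafakafeg
2. 0 -> a / C _ C: no change
3. e -> o, i -> u / B C0 _: fires at position(s) 12: kisivafakafog
surface: kisivafakafog


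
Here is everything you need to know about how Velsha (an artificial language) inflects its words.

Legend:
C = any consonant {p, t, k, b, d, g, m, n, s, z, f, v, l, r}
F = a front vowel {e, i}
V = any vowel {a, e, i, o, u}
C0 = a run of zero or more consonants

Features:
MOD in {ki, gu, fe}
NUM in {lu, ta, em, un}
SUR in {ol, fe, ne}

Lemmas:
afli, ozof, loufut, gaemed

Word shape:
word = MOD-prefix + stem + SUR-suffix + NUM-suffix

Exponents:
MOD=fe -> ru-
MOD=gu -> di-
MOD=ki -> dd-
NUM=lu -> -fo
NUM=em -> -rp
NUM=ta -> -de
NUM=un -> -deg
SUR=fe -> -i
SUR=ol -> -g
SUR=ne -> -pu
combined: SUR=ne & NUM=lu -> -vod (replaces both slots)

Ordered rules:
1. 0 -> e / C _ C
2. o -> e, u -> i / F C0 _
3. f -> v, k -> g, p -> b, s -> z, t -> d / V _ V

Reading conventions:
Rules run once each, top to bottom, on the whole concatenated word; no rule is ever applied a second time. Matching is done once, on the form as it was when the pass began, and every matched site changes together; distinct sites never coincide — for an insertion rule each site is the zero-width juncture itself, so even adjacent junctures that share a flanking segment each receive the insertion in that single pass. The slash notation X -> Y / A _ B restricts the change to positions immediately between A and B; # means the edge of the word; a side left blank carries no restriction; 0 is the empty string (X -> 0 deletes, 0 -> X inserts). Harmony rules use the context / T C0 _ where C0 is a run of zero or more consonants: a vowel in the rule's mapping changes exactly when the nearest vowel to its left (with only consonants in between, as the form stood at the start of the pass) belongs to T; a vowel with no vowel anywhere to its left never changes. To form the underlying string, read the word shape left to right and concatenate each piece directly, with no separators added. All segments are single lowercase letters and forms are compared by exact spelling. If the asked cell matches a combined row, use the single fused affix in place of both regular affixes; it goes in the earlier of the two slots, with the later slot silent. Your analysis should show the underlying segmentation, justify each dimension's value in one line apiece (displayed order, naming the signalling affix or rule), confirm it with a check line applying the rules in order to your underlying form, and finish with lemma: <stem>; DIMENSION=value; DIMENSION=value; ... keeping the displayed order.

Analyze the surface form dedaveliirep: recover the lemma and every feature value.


underlying: dd-afli-i-rp
MOD=ki - signalled by the affix dd-
NUM=em - signalled by the affix -rp
SUR=fe - signalled by the affix -i
check: ddafliirp -> dedafeliirep -> dedafeliirep -> dedaveliirep
lemma: afli; MOD=ki; NUM=em; SUR=fe


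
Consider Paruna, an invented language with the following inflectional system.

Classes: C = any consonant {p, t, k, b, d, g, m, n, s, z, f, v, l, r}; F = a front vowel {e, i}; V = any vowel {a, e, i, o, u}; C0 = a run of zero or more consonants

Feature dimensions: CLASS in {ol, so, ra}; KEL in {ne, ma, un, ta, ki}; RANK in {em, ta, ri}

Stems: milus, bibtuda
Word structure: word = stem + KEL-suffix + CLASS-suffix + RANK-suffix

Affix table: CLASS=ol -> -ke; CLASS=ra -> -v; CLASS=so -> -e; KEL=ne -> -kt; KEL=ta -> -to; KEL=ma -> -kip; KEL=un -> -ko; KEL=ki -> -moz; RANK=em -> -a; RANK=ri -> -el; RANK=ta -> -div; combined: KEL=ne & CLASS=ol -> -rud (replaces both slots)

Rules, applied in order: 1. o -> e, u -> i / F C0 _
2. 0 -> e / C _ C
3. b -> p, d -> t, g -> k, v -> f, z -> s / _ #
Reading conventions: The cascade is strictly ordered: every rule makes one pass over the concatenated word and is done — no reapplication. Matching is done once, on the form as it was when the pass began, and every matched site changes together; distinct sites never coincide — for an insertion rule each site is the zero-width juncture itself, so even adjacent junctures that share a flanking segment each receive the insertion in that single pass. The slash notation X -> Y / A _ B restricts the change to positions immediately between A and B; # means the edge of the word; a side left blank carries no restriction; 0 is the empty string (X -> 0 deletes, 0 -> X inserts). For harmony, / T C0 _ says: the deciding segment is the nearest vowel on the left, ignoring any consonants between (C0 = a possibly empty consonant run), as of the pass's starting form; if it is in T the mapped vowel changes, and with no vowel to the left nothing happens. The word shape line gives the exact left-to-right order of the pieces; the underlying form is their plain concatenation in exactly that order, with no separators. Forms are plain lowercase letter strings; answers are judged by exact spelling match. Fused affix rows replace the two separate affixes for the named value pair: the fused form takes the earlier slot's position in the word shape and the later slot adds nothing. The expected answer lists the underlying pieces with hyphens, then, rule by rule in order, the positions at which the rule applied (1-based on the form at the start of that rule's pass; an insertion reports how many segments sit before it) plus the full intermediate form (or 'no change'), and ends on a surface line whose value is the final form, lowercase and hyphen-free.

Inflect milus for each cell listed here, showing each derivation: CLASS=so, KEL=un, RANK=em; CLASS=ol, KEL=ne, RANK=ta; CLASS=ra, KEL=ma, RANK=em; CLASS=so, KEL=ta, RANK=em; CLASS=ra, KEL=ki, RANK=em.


cell CLASS=so, KEL=un, RANK=em:
underlying: milus-ko-e-a
1. o -> e, u -> i / F C0 _: fires at position(s) 4: miliskoea
2. 0 -> e / C _ C: inserts after position(s) 5: milisekoea
3. b -> p, d -> t, g -> k, v -> f, z -> s / _ #: no change
surface: milisekoea

cell CLASS=ol, KEL=ne, RANK=ta:
underlying: milus-rud-div
1. o -> e, u -> i / F C0 _: fires at position(s) 4: milisruddiv
2. 0 -> e / C _ C: inserts after position(s) 5, 8: miliserudediv
3. b -> p, d -> t, g -> k, v -> f, z -> s / _ #: fires at position(s) 13: miliserudedif
surface: miliserudedif

cell CLASS=ra, KEL=ma, RANK=em:
underlying: milus-kip-v-a
1. o -> e, u -> i / F C0 _: fires at position(s) 4: miliskipva
2. 0 -> e / C _ C: inserts after position(s) 5, 8: milisekipeva
3. b -> p, d -> t, g -> k, v -> f, z -> s / _ #: no change
surface: milisekipeva

cell CLASS=so, KEL=ta, RANK=em:
underlying: milus-to-e-a
1. o -> e, u -> i / F C0 _: fires at position(s) 4: milistoea
2. 0 -> e / C _ C: inserts after position(s) 5: milisetoea
3. b -> p, d -> t, g -> k, v -> f, z -> s / _ #: no change
surface: milisetoea

cell CLASS=ra, KEL=ki, RANK=em:
underlying: milus-moz-v-a
1. o -> e, u -> i / F C0 _: fires at position(s) 4: milismozva
2. 0 -> e / C _ C: inserts after position(s) 5, 8: milisemozeva
3. b -> p, d -> t, g -> k, v -> f, z -> s / _ #: no change
surface: milisemozeva


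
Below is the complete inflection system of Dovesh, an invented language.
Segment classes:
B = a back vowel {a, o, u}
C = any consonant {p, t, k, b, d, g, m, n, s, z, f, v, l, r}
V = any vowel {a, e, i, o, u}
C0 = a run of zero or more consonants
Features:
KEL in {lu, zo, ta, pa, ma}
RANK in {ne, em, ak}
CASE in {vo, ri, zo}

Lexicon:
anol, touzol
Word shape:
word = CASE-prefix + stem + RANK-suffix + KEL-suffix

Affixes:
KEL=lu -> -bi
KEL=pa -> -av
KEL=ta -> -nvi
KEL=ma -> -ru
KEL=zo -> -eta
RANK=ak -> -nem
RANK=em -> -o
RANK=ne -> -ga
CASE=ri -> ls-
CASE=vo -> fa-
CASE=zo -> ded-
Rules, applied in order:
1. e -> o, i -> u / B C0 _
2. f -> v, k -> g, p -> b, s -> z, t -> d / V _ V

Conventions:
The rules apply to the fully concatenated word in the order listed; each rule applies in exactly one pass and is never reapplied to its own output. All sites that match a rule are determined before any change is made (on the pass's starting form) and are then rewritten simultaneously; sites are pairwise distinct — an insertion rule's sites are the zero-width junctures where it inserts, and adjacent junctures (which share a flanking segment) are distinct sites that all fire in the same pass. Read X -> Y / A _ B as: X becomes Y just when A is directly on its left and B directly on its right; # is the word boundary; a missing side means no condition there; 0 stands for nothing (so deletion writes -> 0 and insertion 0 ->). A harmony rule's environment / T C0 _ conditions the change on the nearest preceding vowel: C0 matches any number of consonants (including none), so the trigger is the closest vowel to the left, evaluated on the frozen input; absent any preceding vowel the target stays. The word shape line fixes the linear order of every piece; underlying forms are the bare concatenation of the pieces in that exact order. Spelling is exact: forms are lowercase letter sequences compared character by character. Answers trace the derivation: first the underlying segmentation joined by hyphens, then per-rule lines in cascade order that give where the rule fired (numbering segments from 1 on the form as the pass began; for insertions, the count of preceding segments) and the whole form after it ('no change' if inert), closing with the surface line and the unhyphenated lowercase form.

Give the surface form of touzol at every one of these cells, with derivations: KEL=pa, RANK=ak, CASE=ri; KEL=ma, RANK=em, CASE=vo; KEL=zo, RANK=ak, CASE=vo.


cell KEL=pa, RANK=ak, CASE=ri:
underlying: ls-touzol-nem-av
1. e -> o, i -> u / B C0 _: fires at position(s) 10: lstouzolnomav
2. f -> v, k -> g, p -> b, s -> z, t -> d / V _ V: no change
surface: lstouzolnomav

cell KEL=ma, RANK=em, CASE=vo:
underlying: fa-touzol-o-ru
1. e -> o, i -> u / B C0 _: no change
2. f -> v, k -> g, p -> b, s -> z, t -> d / V _ V: fires at position(s) 3: fadouzoloru
surface: fadouzoloru

cell KEL=zo, RANK=ak, CASE=vo:
underlying: fa-touzol-nem-eta
1. e -> o, i -> u / B C0 _: fires at position(s) 10: fatouzolnometa
2. f -> v, k -> g, p -> b, s -> z, t -> d / V _ V: fires at position(s) 3, 13: fadouzolnomeda
surface: fadouzolnomeda
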